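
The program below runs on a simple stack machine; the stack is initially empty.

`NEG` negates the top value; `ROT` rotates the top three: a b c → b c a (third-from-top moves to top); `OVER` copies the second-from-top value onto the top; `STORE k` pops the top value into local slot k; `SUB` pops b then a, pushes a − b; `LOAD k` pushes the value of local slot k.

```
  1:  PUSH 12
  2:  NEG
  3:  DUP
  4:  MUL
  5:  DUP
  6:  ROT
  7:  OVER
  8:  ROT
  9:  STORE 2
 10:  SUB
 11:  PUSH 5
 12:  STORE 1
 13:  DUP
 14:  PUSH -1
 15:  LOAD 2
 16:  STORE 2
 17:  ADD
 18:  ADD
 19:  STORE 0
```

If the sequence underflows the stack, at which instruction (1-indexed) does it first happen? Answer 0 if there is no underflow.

PUSH 12  12
NEG      -12
DUP      -12 -12
MUL      144
DUP      144 144
ROT  — needs 3 operands, stack has 2 → underflow

6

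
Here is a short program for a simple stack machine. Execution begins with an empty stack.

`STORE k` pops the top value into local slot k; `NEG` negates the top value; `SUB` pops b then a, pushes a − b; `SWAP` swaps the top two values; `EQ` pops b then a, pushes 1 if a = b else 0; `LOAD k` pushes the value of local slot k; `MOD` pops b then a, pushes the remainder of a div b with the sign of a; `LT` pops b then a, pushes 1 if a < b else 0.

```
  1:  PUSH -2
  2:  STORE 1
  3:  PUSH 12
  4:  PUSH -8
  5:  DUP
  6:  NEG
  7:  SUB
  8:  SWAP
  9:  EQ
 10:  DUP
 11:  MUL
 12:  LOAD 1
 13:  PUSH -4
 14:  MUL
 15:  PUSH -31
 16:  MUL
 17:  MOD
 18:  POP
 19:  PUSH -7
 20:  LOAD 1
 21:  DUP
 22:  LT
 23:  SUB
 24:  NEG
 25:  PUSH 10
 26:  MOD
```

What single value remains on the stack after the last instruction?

7

PUSH -2   [-2]
STORE 1   []
PUSH 12   [12]
PUSH -8   [12, -8]
DUP       [12, -8, -8]
NEG       [12, -8, 8]
SUB       [12, -16]
SWAP      [-16, 12]
EQ        [0]
DUP       [0, 0]
MUL       [0]
LOAD 1    [0, -2]
PUSH -4   [0, -2, -4]
MUL       [0, 8]
PUSH -31  [0, 8, -31]
MUL       [0, -248]
MOD       [0]
POP       []
PUSH -7   [-7]
LOAD 1    [-7, -2]
DUP       [-7, -2, -2]
LT        [-7, 0]
SUB       [-7]
NEG       [7]
PUSH 10   [7, 10]
MOD       [7]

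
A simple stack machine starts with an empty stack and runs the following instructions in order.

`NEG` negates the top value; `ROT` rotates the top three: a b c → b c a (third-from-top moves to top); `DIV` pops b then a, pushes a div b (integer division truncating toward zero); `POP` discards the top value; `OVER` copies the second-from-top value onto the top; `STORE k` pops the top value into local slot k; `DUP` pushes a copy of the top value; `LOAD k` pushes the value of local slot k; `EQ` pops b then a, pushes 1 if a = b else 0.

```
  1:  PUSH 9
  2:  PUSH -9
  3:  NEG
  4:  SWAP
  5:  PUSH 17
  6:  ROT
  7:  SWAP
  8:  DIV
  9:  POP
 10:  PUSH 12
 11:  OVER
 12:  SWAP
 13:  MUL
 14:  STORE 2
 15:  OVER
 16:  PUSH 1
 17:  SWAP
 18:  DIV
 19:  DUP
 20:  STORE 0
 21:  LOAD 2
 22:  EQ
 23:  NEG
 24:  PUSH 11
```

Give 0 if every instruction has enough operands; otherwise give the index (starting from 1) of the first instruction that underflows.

PUSH 9  -> [9]
PUSH -9 -> [9, -9]
NEG     -> [9, 9]
SWAP    -> [9, 9]
PUSH 17 -> [9, 9, 17]
ROT     -> [9, 17, 9]
SWAP    -> [9, 9, 17]
DIV     -> [9, 0]
POP     -> [9]
PUSH 12 -> [9, 12]
OVER    -> [9, 12, 9]
SWAP    -> [9, 9, 12]
MUL     -> [9, 108]
STORE 2 -> [9]
OVER  — needs 2 operands, stack has 1 → underflow

15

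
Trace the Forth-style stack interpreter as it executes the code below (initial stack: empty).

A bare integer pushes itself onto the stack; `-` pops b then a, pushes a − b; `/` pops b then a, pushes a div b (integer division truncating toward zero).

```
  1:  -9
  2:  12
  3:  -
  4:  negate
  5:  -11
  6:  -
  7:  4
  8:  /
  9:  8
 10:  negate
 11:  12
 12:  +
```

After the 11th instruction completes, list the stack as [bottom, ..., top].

[8, -8, 12]

-9     : -9
12     : -9 12
-      : -21
negate : 21
-11    : 21 -11
-      : 32
4      : 32 4
/      : 8
8      : 8 8
negate : 8 -8
12     : 8 -8 12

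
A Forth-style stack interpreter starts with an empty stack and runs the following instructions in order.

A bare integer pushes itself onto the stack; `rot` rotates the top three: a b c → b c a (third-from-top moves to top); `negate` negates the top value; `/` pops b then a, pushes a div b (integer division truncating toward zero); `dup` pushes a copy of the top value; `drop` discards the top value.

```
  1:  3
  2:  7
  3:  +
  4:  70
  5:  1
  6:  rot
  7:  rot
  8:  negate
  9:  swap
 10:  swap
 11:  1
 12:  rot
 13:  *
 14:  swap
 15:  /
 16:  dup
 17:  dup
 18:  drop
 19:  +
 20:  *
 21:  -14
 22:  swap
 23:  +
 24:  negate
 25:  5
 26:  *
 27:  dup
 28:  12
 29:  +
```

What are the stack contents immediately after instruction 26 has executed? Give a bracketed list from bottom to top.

3      -> 3
7      -> 3 7
+      -> 10
70     -> 10 70
1      -> 10 70 1
rot    -> 70 1 10
rot    -> 1 10 70
negate -> 1 10 -70
swap   -> 1 -70 10
swap   -> 1 10 -70
1      -> 1 10 -70 1
rot    -> 1 -70 1 10
*      -> 1 -70 10
swap   -> 1 10 -70
/      -> 1 0
dup    -> 1 0 0
dup    -> 1 0 0 0
drop   -> 1 0 0
+      -> 1 0
*      -> 0
-14    -> 0 -14
swap   -> -14 0
+      -> -14
negate -> 14
5      -> 14 5
*      -> 70

[70]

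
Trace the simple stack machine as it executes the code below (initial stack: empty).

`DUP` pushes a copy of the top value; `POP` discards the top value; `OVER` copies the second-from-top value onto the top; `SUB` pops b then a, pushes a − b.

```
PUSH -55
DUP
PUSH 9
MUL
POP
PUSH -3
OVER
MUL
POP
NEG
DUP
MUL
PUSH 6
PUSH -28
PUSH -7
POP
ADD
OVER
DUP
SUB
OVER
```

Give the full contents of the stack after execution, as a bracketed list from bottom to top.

[3025, -22, 0, -22]

PUSH -55  -55
DUP       -55 -55
PUSH 9    -55 -55 9
MUL       -55 -495
POP       -55
PUSH -3   -55 -3
OVER      -55 -3 -55
MUL       -55 165
POP       -55
NEG       55
DUP       55 55
MUL       3025
PUSH 6    3025 6
PUSH -28  3025 6 -28
PUSH -7   3025 6 -28 -7
POP       3025 6 -28
ADD       3025 -22
OVER      3025 -22 3025
DUP       3025 -22 3025 3025
SUB       3025 -22 0
OVER      3025 -22 0 -22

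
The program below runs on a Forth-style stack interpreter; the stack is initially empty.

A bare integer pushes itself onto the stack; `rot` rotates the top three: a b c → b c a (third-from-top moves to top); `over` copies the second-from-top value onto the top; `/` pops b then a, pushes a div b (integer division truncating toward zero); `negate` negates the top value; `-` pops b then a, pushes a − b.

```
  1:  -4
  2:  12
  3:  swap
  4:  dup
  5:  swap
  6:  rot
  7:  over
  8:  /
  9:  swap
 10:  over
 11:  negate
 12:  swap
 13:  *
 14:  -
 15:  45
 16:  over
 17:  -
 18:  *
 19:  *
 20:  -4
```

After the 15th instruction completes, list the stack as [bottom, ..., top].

-4     : [-4]
12     : [-4, 12]
swap   : [12, -4]
dup    : [12, -4, -4]
swap   : [12, -4, -4]
rot    : [-4, -4, 12]
over   : [-4, -4, 12, -4]
/      : [-4, -4, -3]
swap   : [-4, -3, -4]
over   : [-4, -3, -4, -3]
negate : [-4, -3, -4, 3]
swap   : [-4, -3, 3, -4]
*      : [-4, -3, -12]
-      : [-4, 9]
45     : [-4, 9, 45]

[-4, 9, 45]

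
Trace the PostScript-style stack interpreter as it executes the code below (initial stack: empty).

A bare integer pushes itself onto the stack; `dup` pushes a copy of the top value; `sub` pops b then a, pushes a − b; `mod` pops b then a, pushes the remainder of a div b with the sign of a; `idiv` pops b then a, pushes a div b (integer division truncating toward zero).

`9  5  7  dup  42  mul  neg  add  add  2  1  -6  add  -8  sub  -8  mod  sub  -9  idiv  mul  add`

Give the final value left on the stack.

9

9     [9]
5     [9, 5]
7     [9, 5, 7]
dup   [9, 5, 7, 7]
42    [9, 5, 7, 7, 42]
mul   [9, 5, 7, 294]
neg   [9, 5, 7, -294]
add   [9, 5, -287]
add   [9, -282]
2     [9, -282, 2]
1     [9, -282, 2, 1]
-6    [9, -282, 2, 1, -6]
add   [9, -282, 2, -5]
-8    [9, -282, 2, -5, -8]
sub   [9, -282, 2, 3]
-8    [9, -282, 2, 3, -8]
mod   [9, -282, 2, 3]
sub   [9, -282, -1]
-9    [9, -282, -1, -9]
idiv  [9, -282, 0]
mul   [9, 0]
add   [9]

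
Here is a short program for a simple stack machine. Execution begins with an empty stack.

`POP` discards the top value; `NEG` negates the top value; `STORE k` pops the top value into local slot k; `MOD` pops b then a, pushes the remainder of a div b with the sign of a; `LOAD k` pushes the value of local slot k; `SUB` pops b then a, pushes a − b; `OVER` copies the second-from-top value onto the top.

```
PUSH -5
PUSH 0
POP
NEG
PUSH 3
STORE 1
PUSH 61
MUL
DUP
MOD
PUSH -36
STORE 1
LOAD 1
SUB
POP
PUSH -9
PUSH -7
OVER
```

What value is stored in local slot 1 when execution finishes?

PUSH -5   -5
PUSH 0    -5 0
POP       -5
NEG       5
PUSH 3    5 3
STORE 1   5
PUSH 61   5 61
MUL       305
DUP       305 305
MOD       0
PUSH -36  0 -36
STORE 1   0
LOAD 1    0 -36
SUB       36
POP       (empty)
PUSH -9   -9
PUSH -7   -9 -7
OVER      -9 -7 -9

-36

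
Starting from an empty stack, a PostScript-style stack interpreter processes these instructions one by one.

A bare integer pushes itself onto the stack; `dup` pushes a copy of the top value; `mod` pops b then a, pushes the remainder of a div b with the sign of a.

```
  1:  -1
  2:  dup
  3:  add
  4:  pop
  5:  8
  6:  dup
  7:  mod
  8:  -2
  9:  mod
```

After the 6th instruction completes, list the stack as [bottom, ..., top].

[8, 8]

-1  : [-1]
dup : [-1, -1]
add : [-2]
pop : []
8   : [8]
dup : [8, 8]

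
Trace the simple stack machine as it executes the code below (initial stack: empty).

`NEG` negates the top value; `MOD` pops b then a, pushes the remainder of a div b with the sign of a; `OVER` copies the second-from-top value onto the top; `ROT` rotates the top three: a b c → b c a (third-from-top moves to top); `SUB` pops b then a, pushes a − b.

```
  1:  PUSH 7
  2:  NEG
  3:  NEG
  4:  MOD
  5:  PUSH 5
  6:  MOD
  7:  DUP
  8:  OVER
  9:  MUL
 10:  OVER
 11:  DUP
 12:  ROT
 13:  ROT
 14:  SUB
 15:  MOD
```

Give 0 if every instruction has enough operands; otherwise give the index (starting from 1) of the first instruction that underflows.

4

PUSH 7 -> [7]
NEG    -> [-7]
NEG    -> [7]
MOD  — needs 2 operands, stack has 1 → underflow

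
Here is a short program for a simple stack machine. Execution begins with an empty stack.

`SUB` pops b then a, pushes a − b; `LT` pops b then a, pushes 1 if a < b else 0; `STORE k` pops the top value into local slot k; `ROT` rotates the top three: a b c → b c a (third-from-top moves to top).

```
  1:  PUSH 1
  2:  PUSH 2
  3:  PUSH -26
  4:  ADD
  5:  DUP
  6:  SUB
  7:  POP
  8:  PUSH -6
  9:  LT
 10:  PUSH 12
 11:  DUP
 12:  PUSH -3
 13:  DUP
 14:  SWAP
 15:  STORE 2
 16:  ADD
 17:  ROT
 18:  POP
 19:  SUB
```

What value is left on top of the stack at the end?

3

PUSH 1    1
PUSH 2    1 2
PUSH -26  1 2 -26
ADD       1 -24
DUP       1 -24 -24
SUB       1 0
POP       1
PUSH -6   1 -6
LT        0
PUSH 12   0 12
DUP       0 12 12
PUSH -3   0 12 12 -3
DUP       0 12 12 -3 -3
SWAP      0 12 12 -3 -3
STORE 2   0 12 12 -3
ADD       0 12 9
ROT       12 9 0
POP       12 9
SUB       3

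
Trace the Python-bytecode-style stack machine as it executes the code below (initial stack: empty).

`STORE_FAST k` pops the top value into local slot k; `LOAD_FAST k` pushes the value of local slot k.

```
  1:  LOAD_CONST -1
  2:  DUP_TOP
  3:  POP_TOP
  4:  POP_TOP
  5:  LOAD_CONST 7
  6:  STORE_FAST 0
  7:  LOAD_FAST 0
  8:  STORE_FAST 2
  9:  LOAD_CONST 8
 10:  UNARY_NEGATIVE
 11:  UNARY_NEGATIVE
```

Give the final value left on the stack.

8

LOAD_CONST -1   -1
DUP_TOP         -1 -1
POP_TOP         -1
POP_TOP         (empty)
LOAD_CONST 7    7
STORE_FAST 0    (empty)
LOAD_FAST 0     7
STORE_FAST 2    (empty)
LOAD_CONST 8    8
UNARY_NEGATIVE  -8
UNARY_NEGATIVE  8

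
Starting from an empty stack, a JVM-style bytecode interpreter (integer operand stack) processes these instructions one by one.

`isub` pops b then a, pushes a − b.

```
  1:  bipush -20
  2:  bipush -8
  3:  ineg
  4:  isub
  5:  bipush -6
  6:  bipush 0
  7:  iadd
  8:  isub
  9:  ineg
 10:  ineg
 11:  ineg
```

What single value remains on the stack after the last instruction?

bipush -20  -20
bipush -8   -20 -8
ineg        -20 8
isub        -28
bipush -6   -28 -6
bipush 0    -28 -6 0
iadd        -28 -6
isub        -22
ineg        22
ineg        -22
ineg        22

22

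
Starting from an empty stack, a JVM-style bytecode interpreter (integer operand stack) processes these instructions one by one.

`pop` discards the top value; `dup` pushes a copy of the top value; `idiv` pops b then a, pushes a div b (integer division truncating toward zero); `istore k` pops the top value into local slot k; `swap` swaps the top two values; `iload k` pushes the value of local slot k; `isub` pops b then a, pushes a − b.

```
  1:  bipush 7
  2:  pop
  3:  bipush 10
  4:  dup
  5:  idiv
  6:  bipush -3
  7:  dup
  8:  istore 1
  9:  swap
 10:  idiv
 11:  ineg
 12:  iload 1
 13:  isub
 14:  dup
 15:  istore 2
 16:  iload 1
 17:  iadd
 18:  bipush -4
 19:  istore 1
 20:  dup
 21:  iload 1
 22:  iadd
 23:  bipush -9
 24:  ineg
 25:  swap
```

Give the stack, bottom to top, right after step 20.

[3, 3]

bipush 7  : 7
pop       : (empty)
bipush 10 : 10
dup       : 10 10
idiv      : 1
bipush -3 : 1 -3
dup       : 1 -3 -3
istore 1  : 1 -3
swap      : -3 1
idiv      : -3
ineg      : 3
iload 1   : 3 -3
isub      : 6
dup       : 6 6
istore 2  : 6
iload 1   : 6 -3
iadd      : 3
bipush -4 : 3 -4
istore 1  : 3
dup       : 3 3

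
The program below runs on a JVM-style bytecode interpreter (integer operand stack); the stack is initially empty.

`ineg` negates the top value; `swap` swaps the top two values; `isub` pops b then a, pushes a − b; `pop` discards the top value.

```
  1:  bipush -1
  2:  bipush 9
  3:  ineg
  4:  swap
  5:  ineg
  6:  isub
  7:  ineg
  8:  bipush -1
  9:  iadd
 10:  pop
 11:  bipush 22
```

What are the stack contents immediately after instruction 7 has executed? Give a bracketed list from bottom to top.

[10]

bipush -1 : -1
bipush 9  : -1 9
ineg      : -1 -9
swap      : -9 -1
ineg      : -9 1
isub      : -10
ineg      : 10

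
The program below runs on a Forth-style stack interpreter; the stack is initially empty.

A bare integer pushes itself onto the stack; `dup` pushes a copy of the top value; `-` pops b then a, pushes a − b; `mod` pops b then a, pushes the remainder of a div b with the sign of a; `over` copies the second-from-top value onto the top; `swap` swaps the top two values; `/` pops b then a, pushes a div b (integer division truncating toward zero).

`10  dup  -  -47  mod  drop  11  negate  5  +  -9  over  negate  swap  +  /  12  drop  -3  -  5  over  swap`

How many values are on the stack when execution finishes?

10     : [10]
dup    : [10, 10]
-      : [0]
-47    : [0, -47]
mod    : [0]
drop   : []
11     : [11]
negate : [-11]
5      : [-11, 5]
+      : [-6]
-9     : [-6, -9]
over   : [-6, -9, -6]
negate : [-6, -9, 6]
swap   : [-6, 6, -9]
+      : [-6, -3]
/      : [2]
12     : [2, 12]
drop   : [2]
-3     : [2, -3]
-      : [5]
5      : [5, 5]
over   : [5, 5, 5]
swap   : [5, 5, 5]

3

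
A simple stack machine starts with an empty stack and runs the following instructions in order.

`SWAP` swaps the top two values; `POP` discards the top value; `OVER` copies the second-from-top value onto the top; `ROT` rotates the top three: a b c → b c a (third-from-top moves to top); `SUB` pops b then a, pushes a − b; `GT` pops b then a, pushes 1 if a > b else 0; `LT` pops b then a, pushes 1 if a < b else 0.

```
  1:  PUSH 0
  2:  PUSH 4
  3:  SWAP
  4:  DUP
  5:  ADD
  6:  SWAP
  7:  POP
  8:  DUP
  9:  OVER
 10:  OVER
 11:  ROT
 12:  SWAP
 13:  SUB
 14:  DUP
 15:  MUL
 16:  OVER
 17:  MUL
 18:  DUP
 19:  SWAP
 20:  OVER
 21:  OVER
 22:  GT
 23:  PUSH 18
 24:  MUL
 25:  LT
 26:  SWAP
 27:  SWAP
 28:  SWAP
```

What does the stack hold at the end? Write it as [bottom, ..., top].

PUSH 0  : [0]
PUSH 4  : [0, 4]
SWAP    : [4, 0]
DUP     : [4, 0, 0]
ADD     : [4, 0]
SWAP    : [0, 4]
POP     : [0]
DUP     : [0, 0]
OVER    : [0, 0, 0]
OVER    : [0, 0, 0, 0]
ROT     : [0, 0, 0, 0]
SWAP    : [0, 0, 0, 0]
SUB     : [0, 0, 0]
DUP     : [0, 0, 0, 0]
MUL     : [0, 0, 0]
OVER    : [0, 0, 0, 0]
MUL     : [0, 0, 0]
DUP     : [0, 0, 0, 0]
SWAP    : [0, 0, 0, 0]
OVER    : [0, 0, 0, 0, 0]
OVER    : [0, 0, 0, 0, 0, 0]
GT      : [0, 0, 0, 0, 0]
PUSH 18 : [0, 0, 0, 0, 0, 18]
MUL     : [0, 0, 0, 0, 0]
LT      : [0, 0, 0, 0]
SWAP    : [0, 0, 0, 0]
SWAP    : [0, 0, 0, 0]
SWAP    : [0, 0, 0, 0]

[0, 0, 0, 0]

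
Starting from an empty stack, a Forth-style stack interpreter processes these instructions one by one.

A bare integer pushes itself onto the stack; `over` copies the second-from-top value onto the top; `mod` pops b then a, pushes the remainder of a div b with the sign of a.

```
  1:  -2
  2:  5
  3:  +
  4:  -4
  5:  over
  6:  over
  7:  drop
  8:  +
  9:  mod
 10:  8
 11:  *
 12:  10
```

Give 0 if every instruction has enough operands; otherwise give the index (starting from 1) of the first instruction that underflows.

-2   : -2
5    : -2 5
+    : 3
-4   : 3 -4
over : 3 -4 3
over : 3 -4 3 -4
drop : 3 -4 3
+    : 3 -1
mod  : 0
8    : 0 8
*    : 0
10   : 0 10

0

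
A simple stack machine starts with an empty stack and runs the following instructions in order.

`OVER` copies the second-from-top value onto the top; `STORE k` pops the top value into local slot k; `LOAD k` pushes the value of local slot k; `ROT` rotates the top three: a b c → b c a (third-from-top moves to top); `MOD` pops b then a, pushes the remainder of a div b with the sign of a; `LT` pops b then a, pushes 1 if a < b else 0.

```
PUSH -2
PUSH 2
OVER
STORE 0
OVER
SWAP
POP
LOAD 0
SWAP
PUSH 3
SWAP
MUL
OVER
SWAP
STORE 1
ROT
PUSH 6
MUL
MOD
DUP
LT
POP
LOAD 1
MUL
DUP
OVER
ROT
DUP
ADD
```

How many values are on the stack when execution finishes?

3

PUSH -2 : -2
PUSH 2  : -2 2
OVER    : -2 2 -2
STORE 0 : -2 2
OVER    : -2 2 -2
SWAP    : -2 -2 2
POP     : -2 -2
LOAD 0  : -2 -2 -2
SWAP    : -2 -2 -2
PUSH 3  : -2 -2 -2 3
SWAP    : -2 -2 3 -2
MUL     : -2 -2 -6
OVER    : -2 -2 -6 -2
SWAP    : -2 -2 -2 -6
STORE 1 : -2 -2 -2
ROT     : -2 -2 -2
PUSH 6  : -2 -2 -2 6
MUL     : -2 -2 -12
MOD     : -2 -2
DUP     : -2 -2 -2
LT      : -2 0
POP     : -2
LOAD 1  : -2 -6
MUL     : 12
DUP     : 12 12
OVER    : 12 12 12
ROT     : 12 12 12
DUP     : 12 12 12 12
ADD     : 12 12 24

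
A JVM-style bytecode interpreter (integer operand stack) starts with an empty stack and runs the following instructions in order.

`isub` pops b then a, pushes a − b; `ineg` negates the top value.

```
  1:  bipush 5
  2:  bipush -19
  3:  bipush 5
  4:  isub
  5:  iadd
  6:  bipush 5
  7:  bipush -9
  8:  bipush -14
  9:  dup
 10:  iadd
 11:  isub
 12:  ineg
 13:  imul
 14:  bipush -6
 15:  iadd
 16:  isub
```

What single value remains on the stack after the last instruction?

82

bipush 5    5
bipush -19  5 -19
bipush 5    5 -19 5
isub        5 -24
iadd        -19
bipush 5    -19 5
bipush -9   -19 5 -9
bipush -14  -19 5 -9 -14
dup         -19 5 -9 -14 -14
iadd        -19 5 -9 -28
isub        -19 5 19
ineg        -19 5 -19
imul        -19 -95
bipush -6   -19 -95 -6
iadd        -19 -101
isub        82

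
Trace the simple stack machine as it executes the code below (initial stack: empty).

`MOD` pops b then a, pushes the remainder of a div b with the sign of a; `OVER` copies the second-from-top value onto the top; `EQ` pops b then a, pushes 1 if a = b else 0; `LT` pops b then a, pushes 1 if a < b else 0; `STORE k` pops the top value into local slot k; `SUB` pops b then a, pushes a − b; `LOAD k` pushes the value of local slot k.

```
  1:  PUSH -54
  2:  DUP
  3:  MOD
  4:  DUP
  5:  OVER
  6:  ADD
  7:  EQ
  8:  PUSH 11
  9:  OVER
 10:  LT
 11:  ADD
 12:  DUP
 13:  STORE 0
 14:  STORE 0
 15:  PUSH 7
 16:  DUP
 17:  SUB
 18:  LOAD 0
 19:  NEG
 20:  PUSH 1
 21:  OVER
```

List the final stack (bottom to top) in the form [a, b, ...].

[0, -1, 1, -1]

PUSH -54  [-54]
DUP       [-54, -54]
MOD       [0]
DUP       [0, 0]
OVER      [0, 0, 0]
ADD       [0, 0]
EQ        [1]
PUSH 11   [1, 11]
OVER      [1, 11, 1]
LT        [1, 0]
ADD       [1]
DUP       [1, 1]
STORE 0   [1]
STORE 0   []
PUSH 7    [7]
DUP       [7, 7]
SUB       [0]
LOAD 0    [0, 1]
NEG       [0, -1]
PUSH 1    [0, -1, 1]
OVER      [0, -1, 1, -1]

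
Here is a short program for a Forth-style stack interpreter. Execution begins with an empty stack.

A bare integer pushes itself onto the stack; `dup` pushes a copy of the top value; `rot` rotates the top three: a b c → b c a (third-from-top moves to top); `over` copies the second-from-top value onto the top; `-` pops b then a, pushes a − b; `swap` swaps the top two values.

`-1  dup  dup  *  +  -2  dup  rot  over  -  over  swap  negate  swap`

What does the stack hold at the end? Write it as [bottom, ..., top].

[-2, -2, -2, -2]

-1     -> [-1]
dup    -> [-1, -1]
dup    -> [-1, -1, -1]
*      -> [-1, 1]
+      -> [0]
-2     -> [0, -2]
dup    -> [0, -2, -2]
rot    -> [-2, -2, 0]
over   -> [-2, -2, 0, -2]
-      -> [-2, -2, 2]
over   -> [-2, -2, 2, -2]
swap   -> [-2, -2, -2, 2]
negate -> [-2, -2, -2, -2]
swap   -> [-2, -2, -2, -2]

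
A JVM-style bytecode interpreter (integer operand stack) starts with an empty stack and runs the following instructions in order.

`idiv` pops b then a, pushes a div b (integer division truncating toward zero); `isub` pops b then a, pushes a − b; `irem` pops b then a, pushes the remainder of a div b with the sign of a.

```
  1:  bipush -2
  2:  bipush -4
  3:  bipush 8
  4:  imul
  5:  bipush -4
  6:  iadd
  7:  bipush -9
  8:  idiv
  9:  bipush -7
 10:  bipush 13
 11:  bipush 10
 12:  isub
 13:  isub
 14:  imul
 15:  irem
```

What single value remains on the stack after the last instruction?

bipush -2 : [-2]
bipush -4 : [-2, -4]
bipush 8  : [-2, -4, 8]
imul      : [-2, -32]
bipush -4 : [-2, -32, -4]
iadd      : [-2, -36]
bipush -9 : [-2, -36, -9]
idiv      : [-2, 4]
bipush -7 : [-2, 4, -7]
bipush 13 : [-2, 4, -7, 13]
bipush 10 : [-2, 4, -7, 13, 10]
isub      : [-2, 4, -7, 3]
isub      : [-2, 4, -10]
imul      : [-2, -40]
irem      : [-2]

-2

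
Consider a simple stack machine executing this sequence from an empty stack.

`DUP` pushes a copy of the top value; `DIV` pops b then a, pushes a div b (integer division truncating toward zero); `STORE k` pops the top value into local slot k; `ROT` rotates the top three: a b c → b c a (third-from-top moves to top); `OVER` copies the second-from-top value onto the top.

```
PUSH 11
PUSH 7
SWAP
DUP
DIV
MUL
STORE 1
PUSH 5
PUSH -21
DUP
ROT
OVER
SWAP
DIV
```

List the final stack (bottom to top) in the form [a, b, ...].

[-21, -21, -4]

PUSH 11  → 11
PUSH 7   → 11 7
SWAP     → 7 11
DUP      → 7 11 11
DIV      → 7 1
MUL      → 7
STORE 1  → (empty)
PUSH 5   → 5
PUSH -21 → 5 -21
DUP      → 5 -21 -21
ROT      → -21 -21 5
OVER     → -21 -21 5 -21
SWAP     → -21 -21 -21 5
DIV      → -21 -21 -4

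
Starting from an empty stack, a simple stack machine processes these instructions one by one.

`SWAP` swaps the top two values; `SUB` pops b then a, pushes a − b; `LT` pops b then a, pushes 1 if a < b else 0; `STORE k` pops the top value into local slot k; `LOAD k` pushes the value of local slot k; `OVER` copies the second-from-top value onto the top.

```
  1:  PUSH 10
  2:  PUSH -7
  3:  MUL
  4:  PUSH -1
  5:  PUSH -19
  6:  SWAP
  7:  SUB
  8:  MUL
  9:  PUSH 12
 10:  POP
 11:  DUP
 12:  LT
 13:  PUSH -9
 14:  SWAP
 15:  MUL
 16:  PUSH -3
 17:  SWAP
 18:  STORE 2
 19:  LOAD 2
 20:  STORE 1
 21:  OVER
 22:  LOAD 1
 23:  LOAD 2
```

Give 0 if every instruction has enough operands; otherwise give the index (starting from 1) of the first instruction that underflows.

PUSH 10  -> 10
PUSH -7  -> 10 -7
MUL      -> -70
PUSH -1  -> -70 -1
PUSH -19 -> -70 -1 -19
SWAP     -> -70 -19 -1
SUB      -> -70 -18
MUL      -> 1260
PUSH 12  -> 1260 12
POP      -> 1260
DUP      -> 1260 1260
LT       -> 0
PUSH -9  -> 0 -9
SWAP     -> -9 0
MUL      -> 0
PUSH -3  -> 0 -3
SWAP     -> -3 0
STORE 2  -> -3
LOAD 2   -> -3 0
STORE 1  -> -3
OVER  — needs 2 operands, stack has 1 → underflow

21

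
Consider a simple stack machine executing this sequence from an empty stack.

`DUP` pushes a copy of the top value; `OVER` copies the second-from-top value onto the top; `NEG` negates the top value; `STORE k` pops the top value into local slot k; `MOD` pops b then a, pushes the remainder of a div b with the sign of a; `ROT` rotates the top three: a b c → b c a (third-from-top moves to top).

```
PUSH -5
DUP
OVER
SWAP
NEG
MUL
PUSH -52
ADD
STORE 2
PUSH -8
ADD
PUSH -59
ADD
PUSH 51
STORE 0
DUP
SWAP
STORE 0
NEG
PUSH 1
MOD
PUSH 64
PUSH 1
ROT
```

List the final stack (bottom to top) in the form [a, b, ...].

PUSH -5  : -5
DUP      : -5 -5
OVER     : -5 -5 -5
SWAP     : -5 -5 -5
NEG      : -5 -5 5
MUL      : -5 -25
PUSH -52 : -5 -25 -52
ADD      : -5 -77
STORE 2  : -5
PUSH -8  : -5 -8
ADD      : -13
PUSH -59 : -13 -59
ADD      : -72
PUSH 51  : -72 51
STORE 0  : -72
DUP      : -72 -72
SWAP     : -72 -72
STORE 0  : -72
NEG      : 72
PUSH 1   : 72 1
MOD      : 0
PUSH 64  : 0 64
PUSH 1   : 0 64 1
ROT      : 64 1 0

[64, 1, 0]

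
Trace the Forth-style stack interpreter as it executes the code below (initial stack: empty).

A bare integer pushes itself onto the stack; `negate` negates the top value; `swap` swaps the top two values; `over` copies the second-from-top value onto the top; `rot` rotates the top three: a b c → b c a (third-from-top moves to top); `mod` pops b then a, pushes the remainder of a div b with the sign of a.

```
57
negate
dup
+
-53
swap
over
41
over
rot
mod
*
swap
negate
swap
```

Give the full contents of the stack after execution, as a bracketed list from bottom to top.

57     -> [57]
negate -> [-57]
dup    -> [-57, -57]
+      -> [-114]
-53    -> [-114, -53]
swap   -> [-53, -114]
over   -> [-53, -114, -53]
41     -> [-53, -114, -53, 41]
over   -> [-53, -114, -53, 41, -53]
rot    -> [-53, -114, 41, -53, -53]
mod    -> [-53, -114, 41, 0]
*      -> [-53, -114, 0]
swap   -> [-53, 0, -114]
negate -> [-53, 0, 114]
swap   -> [-53, 114, 0]

[-53, 114, 0]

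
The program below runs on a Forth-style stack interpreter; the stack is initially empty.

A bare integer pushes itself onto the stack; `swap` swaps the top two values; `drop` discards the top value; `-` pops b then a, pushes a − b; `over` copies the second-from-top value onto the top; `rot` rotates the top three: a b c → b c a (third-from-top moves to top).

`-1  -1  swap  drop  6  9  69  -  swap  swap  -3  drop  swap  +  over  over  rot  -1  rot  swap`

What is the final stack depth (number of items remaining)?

-1    -1
-1    -1 -1
swap  -1 -1
drop  -1
6     -1 6
9     -1 6 9
69    -1 6 9 69
-     -1 6 -60
swap  -1 -60 6
swap  -1 6 -60
-3    -1 6 -60 -3
drop  -1 6 -60
swap  -1 -60 6
+     -1 -54
over  -1 -54 -1
over  -1 -54 -1 -54
rot   -1 -1 -54 -54
-1    -1 -1 -54 -54 -1
rot   -1 -1 -54 -1 -54
swap  -1 -1 -54 -54 -1

5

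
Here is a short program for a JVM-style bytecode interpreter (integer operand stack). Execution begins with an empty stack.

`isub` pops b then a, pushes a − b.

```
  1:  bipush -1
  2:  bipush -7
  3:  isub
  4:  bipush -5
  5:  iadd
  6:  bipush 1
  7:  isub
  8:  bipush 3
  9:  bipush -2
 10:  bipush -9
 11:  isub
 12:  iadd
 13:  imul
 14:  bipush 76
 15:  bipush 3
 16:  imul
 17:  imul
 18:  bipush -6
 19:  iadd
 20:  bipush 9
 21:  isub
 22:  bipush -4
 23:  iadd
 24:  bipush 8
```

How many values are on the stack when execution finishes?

bipush -1 : [-1]
bipush -7 : [-1, -7]
isub      : [6]
bipush -5 : [6, -5]
iadd      : [1]
bipush 1  : [1, 1]
isub      : [0]
bipush 3  : [0, 3]
bipush -2 : [0, 3, -2]
bipush -9 : [0, 3, -2, -9]
isub      : [0, 3, 7]
iadd      : [0, 10]
imul      : [0]
bipush 76 : [0, 76]
bipush 3  : [0, 76, 3]
imul      : [0, 228]
imul      : [0]
bipush -6 : [0, -6]
iadd      : [-6]
bipush 9  : [-6, 9]
isub      : [-15]
bipush -4 : [-15, -4]
iadd      : [-19]
bipush 8  : [-19, 8]

2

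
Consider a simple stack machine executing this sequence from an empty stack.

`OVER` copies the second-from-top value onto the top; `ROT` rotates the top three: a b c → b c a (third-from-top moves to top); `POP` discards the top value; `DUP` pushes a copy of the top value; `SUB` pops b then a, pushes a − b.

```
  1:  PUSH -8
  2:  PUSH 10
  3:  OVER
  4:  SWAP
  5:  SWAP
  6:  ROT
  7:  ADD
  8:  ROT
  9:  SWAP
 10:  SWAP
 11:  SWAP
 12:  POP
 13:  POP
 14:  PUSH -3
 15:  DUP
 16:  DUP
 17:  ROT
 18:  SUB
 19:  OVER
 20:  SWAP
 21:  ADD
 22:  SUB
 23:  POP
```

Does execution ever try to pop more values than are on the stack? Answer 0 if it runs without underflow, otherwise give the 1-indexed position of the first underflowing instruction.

8

PUSH -8 : [-8]
PUSH 10 : [-8, 10]
OVER    : [-8, 10, -8]
SWAP    : [-8, -8, 10]
SWAP    : [-8, 10, -8]
ROT     : [10, -8, -8]
ADD     : [10, -16]
ROT  — needs 3 operands, stack has 2 → underflow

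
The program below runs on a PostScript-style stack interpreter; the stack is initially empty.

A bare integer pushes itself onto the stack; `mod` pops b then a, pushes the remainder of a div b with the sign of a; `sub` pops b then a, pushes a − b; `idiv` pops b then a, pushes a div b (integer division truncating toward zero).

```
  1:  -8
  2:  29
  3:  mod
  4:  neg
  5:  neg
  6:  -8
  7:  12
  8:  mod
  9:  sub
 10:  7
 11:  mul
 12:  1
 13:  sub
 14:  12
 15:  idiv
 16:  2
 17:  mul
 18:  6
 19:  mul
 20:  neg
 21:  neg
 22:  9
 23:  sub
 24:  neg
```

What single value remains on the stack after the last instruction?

9

-8   : -8
29   : -8 29
mod  : -8
neg  : 8
neg  : -8
-8   : -8 -8
12   : -8 -8 12
mod  : -8 -8
sub  : 0
7    : 0 7
mul  : 0
1    : 0 1
sub  : -1
12   : -1 12
idiv : 0
2    : 0 2
mul  : 0
6    : 0 6
mul  : 0
neg  : 0
neg  : 0
9    : 0 9
sub  : -9
neg  : 9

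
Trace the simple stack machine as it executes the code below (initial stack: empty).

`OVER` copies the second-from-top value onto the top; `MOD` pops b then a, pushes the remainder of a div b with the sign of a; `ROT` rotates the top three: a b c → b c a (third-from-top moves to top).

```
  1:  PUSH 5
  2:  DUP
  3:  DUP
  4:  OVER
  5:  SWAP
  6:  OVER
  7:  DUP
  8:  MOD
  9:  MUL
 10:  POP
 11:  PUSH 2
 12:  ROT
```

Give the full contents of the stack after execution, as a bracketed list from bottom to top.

PUSH 5 -> 5
DUP    -> 5 5
DUP    -> 5 5 5
OVER   -> 5 5 5 5
SWAP   -> 5 5 5 5
OVER   -> 5 5 5 5 5
DUP    -> 5 5 5 5 5 5
MOD    -> 5 5 5 5 0
MUL    -> 5 5 5 0
POP    -> 5 5 5
PUSH 2 -> 5 5 5 2
ROT    -> 5 5 2 5

[5, 5, 2, 5]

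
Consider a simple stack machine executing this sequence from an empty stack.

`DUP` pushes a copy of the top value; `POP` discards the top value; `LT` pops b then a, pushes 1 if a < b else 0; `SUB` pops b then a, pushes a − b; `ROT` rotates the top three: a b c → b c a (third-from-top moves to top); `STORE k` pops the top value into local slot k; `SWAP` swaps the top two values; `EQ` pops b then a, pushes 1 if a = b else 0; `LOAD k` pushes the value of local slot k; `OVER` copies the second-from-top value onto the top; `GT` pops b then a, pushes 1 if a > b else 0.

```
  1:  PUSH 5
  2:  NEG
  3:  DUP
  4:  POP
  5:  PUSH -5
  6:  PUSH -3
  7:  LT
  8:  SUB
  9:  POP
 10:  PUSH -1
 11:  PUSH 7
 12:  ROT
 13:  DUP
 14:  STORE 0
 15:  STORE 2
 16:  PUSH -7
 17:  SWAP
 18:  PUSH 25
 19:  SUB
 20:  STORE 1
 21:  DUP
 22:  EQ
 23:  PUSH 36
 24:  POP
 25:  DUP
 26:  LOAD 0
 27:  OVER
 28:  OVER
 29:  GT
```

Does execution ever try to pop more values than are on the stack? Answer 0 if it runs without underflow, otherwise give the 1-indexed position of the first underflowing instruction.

PUSH 5   [5]
NEG      [-5]
DUP      [-5, -5]
POP      [-5]
PUSH -5  [-5, -5]
PUSH -3  [-5, -5, -3]
LT       [-5, 1]
SUB      [-6]
POP      []
PUSH -1  [-1]
PUSH 7   [-1, 7]
ROT  — needs 3 operands, stack has 2 → underflow

12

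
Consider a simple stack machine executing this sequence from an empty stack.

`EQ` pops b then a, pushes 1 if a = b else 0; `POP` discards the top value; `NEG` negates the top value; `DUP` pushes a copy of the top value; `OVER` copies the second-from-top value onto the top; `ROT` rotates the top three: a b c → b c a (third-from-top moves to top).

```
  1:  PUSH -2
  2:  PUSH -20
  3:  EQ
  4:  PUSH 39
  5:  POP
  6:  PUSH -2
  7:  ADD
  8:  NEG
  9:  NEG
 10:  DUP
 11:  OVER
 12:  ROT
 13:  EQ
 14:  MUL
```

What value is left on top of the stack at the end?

PUSH -2   [-2]
PUSH -20  [-2, -20]
EQ        [0]
PUSH 39   [0, 39]
POP       [0]
PUSH -2   [0, -2]
ADD       [-2]
NEG       [2]
NEG       [-2]
DUP       [-2, -2]
OVER      [-2, -2, -2]
ROT       [-2, -2, -2]
EQ        [-2, 1]
MUL       [-2]

-2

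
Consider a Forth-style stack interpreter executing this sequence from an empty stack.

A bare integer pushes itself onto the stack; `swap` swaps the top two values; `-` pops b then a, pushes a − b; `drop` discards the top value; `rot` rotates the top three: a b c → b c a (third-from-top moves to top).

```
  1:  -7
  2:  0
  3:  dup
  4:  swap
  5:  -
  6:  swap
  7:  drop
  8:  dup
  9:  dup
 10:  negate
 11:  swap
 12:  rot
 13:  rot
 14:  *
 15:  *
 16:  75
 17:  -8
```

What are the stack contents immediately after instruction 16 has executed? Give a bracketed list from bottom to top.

-7     → -7
0      → -7 0
dup    → -7 0 0
swap   → -7 0 0
-      → -7 0
swap   → 0 -7
drop   → 0
dup    → 0 0
dup    → 0 0 0
negate → 0 0 0
swap   → 0 0 0
rot    → 0 0 0
rot    → 0 0 0
*      → 0 0
*      → 0
75     → 0 75

[0, 75]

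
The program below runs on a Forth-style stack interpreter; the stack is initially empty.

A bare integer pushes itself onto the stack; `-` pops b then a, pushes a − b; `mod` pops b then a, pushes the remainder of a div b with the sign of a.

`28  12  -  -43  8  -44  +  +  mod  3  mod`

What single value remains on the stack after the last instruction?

1

28  → 28
12  → 28 12
-   → 16
-43 → 16 -43
8   → 16 -43 8
-44 → 16 -43 8 -44
+   → 16 -43 -36
+   → 16 -79
mod → 16
3   → 16 3
mod → 1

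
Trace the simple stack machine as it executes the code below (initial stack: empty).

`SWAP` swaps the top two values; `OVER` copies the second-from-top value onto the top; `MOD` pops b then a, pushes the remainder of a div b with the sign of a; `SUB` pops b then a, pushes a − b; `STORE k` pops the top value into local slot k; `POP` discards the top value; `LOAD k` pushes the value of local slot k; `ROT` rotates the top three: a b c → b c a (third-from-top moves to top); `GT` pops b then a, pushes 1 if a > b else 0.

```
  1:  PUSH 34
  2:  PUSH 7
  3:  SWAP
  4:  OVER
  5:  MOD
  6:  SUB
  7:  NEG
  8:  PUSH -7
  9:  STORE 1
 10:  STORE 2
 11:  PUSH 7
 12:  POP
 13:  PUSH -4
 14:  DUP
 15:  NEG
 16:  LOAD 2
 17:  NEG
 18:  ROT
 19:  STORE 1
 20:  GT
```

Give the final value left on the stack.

PUSH 34 → 34
PUSH 7  → 34 7
SWAP    → 7 34
OVER    → 7 34 7
MOD     → 7 6
SUB     → 1
NEG     → -1
PUSH -7 → -1 -7
STORE 1 → -1
STORE 2 → (empty)
PUSH 7  → 7
POP     → (empty)
PUSH -4 → -4
DUP     → -4 -4
NEG     → -4 4
LOAD 2  → -4 4 -1
NEG     → -4 4 1
ROT     → 4 1 -4
STORE 1 → 4 1
GT      → 1

1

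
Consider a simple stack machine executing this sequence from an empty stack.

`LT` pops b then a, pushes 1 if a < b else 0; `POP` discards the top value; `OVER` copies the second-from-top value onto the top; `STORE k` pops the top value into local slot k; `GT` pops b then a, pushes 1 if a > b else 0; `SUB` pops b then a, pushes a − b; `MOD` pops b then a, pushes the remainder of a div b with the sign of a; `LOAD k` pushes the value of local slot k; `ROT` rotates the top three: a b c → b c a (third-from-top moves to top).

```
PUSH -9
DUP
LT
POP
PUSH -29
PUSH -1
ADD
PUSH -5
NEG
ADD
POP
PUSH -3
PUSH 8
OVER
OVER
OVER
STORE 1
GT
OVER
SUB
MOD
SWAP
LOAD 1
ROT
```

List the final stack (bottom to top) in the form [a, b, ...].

PUSH -9   -9
DUP       -9 -9
LT        0
POP       (empty)
PUSH -29  -29
PUSH -1   -29 -1
ADD       -30
PUSH -5   -30 -5
NEG       -30 5
ADD       -25
POP       (empty)
PUSH -3   -3
PUSH 8    -3 8
OVER      -3 8 -3
OVER      -3 8 -3 8
OVER      -3 8 -3 8 -3
STORE 1   -3 8 -3 8
GT        -3 8 0
OVER      -3 8 0 8
SUB       -3 8 -8
MOD       -3 0
SWAP      0 -3
LOAD 1    0 -3 -3
ROT       -3 -3 0

[-3, -3, 0]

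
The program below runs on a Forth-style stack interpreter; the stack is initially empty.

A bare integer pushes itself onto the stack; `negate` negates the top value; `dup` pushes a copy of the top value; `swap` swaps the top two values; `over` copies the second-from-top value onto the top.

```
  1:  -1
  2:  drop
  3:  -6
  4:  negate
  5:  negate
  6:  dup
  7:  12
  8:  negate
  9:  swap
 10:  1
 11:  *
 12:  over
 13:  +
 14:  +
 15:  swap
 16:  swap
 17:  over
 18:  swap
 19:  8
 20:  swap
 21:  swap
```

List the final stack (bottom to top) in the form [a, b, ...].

-1     -> -1
drop   -> (empty)
-6     -> -6
negate -> 6
negate -> -6
dup    -> -6 -6
12     -> -6 -6 12
negate -> -6 -6 -12
swap   -> -6 -12 -6
1      -> -6 -12 -6 1
*      -> -6 -12 -6
over   -> -6 -12 -6 -12
+      -> -6 -12 -18
+      -> -6 -30
swap   -> -30 -6
swap   -> -6 -30
over   -> -6 -30 -6
swap   -> -6 -6 -30
8      -> -6 -6 -30 8
swap   -> -6 -6 8 -30
swap   -> -6 -6 -30 8

[-6, -6, -30, 8]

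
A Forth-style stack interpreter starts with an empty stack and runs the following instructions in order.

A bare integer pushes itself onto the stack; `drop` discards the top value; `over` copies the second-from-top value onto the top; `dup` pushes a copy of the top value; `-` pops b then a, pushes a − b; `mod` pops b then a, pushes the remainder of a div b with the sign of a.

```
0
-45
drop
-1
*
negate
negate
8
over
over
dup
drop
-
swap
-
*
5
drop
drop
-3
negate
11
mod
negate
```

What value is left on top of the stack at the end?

0      -> 0
-45    -> 0 -45
drop   -> 0
-1     -> 0 -1
*      -> 0
negate -> 0
negate -> 0
8      -> 0 8
over   -> 0 8 0
over   -> 0 8 0 8
dup    -> 0 8 0 8 8
drop   -> 0 8 0 8
-      -> 0 8 -8
swap   -> 0 -8 8
-      -> 0 -16
*      -> 0
5      -> 0 5
drop   -> 0
drop   -> (empty)
-3     -> -3
negate -> 3
11     -> 3 11
mod    -> 3
negate -> -3

-3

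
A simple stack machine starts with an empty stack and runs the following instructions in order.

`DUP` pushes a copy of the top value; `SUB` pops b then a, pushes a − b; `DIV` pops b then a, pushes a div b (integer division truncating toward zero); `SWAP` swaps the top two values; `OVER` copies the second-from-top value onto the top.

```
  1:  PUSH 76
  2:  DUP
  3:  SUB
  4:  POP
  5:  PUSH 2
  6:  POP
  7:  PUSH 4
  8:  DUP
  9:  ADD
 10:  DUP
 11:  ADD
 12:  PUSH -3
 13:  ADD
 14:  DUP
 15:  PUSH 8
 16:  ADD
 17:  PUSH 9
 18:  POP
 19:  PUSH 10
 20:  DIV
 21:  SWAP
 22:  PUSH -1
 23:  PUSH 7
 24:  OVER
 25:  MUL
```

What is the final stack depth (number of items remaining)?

4

PUSH 76 : 76
DUP     : 76 76
SUB     : 0
POP     : (empty)
PUSH 2  : 2
POP     : (empty)
PUSH 4  : 4
DUP     : 4 4
ADD     : 8
DUP     : 8 8
ADD     : 16
PUSH -3 : 16 -3
ADD     : 13
DUP     : 13 13
PUSH 8  : 13 13 8
ADD     : 13 21
PUSH 9  : 13 21 9
POP     : 13 21
PUSH 10 : 13 21 10
DIV     : 13 2
SWAP    : 2 13
PUSH -1 : 2 13 -1
PUSH 7  : 2 13 -1 7
OVER    : 2 13 -1 7 -1
MUL     : 2 13 -1 -7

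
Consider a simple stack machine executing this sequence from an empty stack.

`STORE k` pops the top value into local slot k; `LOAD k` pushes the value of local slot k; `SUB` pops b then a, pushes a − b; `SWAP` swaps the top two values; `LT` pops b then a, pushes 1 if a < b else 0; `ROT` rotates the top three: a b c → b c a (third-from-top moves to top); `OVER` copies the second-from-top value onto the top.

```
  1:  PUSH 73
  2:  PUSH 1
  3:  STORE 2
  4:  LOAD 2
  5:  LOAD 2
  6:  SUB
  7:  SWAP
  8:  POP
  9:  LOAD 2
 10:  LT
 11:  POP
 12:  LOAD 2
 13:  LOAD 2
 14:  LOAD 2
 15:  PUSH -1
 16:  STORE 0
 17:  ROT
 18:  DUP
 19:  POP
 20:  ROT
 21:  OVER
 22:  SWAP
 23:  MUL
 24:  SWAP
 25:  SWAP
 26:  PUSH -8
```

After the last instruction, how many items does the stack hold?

PUSH 73  73
PUSH 1   73 1
STORE 2  73
LOAD 2   73 1
LOAD 2   73 1 1
SUB      73 0
SWAP     0 73
POP      0
LOAD 2   0 1
LT       1
POP      (empty)
LOAD 2   1
LOAD 2   1 1
LOAD 2   1 1 1
PUSH -1  1 1 1 -1
STORE 0  1 1 1
ROT      1 1 1
DUP      1 1 1 1
POP      1 1 1
ROT      1 1 1
OVER     1 1 1 1
SWAP     1 1 1 1
MUL      1 1 1
SWAP     1 1 1
SWAP     1 1 1
PUSH -8  1 1 1 -8

4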